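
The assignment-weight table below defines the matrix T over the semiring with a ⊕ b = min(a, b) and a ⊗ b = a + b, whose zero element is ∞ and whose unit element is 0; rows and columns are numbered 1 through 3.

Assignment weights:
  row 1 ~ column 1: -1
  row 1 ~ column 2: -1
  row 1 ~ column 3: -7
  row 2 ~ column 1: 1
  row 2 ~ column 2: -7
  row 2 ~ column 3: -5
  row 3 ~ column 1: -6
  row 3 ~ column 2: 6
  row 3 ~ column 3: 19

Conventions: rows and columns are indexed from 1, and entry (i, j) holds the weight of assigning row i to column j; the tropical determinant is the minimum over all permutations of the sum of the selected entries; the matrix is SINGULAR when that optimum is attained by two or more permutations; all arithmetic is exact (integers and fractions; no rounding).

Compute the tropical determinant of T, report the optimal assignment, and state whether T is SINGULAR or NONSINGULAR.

σ = (1, 2, 3): (-1) + (-7) + 19 = 11
σ = (1, 3, 2): (-1) + (-5) + 6 = 0
σ = (2, 1, 3): (-1) + 1 + 19 = 19
σ = (2, 3, 1): (-1) + (-5) + (-6) = -12
σ = (3, 1, 2): (-7) + 1 + 6 = 0
σ = (3, 2, 1): (-7) + (-7) + (-6) = -20
Optimal value attained by: σ = (3, 2, 1).
Answer: det⊕(T) = -20; verdict: NONSINGULAR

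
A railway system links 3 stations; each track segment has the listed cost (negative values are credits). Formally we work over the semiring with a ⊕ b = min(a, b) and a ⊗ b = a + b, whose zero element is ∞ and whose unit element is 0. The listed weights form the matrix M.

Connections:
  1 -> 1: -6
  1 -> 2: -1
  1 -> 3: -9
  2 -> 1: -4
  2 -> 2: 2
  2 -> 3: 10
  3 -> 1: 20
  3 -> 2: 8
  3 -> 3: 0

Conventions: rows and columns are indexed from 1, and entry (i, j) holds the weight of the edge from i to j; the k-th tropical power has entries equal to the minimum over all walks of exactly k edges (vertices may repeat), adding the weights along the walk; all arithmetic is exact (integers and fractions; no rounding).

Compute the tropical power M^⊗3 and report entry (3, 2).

M^⊗2:
  [-12, -7, -15]
  [-10, -5, -13]
  [4, 8, 0]
M^⊗3:
  [-18, -13, -21]
  [-16, -11, -19]
  [-2, 3, -5]
Key observation: the optimum is the walk 3->2->1->2, with weight 8 + (-4) + (-1) = 3.
Optimal value attained by: walk 3->2->1->2.
Answer: (M^⊗3)[3][2] = 3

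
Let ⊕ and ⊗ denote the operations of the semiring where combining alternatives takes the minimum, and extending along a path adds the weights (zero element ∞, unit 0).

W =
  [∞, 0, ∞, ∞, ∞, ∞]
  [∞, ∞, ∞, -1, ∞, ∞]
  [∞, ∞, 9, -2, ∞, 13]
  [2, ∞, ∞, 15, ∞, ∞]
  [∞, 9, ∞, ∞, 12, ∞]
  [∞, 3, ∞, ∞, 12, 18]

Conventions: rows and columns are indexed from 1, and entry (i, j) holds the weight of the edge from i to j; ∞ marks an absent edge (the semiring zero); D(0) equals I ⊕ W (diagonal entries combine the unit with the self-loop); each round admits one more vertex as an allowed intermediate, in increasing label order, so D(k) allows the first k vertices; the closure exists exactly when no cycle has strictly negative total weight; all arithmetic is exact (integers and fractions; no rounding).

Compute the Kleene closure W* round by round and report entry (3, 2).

D(0):
  [0, 0, ∞, ∞, ∞, ∞]
  [∞, 0, ∞, -1, ∞, ∞]
  [∞, ∞, 0, -2, ∞, 13]
  [2, ∞, ∞, 0, ∞, ∞]
  [∞, 9, ∞, ∞, 0, ∞]
  [∞, 3, ∞, ∞, 12, 0]
D(1):
  [0, 0, ∞, ∞, ∞, ∞]
  [∞, 0, ∞, -1, ∞, ∞]
  [∞, ∞, 0, -2, ∞, 13]
  [2, 2, ∞, 0, ∞, ∞]
  [∞, 9, ∞, ∞, 0, ∞]
  [∞, 3, ∞, ∞, 12, 0]
D(2):
  [0, 0, ∞, -1, ∞, ∞]
  [∞, 0, ∞, -1, ∞, ∞]
  [∞, ∞, 0, -2, ∞, 13]
  [2, 2, ∞, 0, ∞, ∞]
  [∞, 9, ∞, 8, 0, ∞]
  [∞, 3, ∞, 2, 12, 0]
D(3):
  [0, 0, ∞, -1, ∞, ∞]
  [∞, 0, ∞, -1, ∞, ∞]
  [∞, ∞, 0, -2, ∞, 13]
  [2, 2, ∞, 0, ∞, ∞]
  [∞, 9, ∞, 8, 0, ∞]
  [∞, 3, ∞, 2, 12, 0]
D(4):
  [0, 0, ∞, -1, ∞, ∞]
  [1, 0, ∞, -1, ∞, ∞]
  [0, 0, 0, -2, ∞, 13]
  [2, 2, ∞, 0, ∞, ∞]
  [10, 9, ∞, 8, 0, ∞]
  [4, 3, ∞, 2, 12, 0]
D(5):
  [0, 0, ∞, -1, ∞, ∞]
  [1, 0, ∞, -1, ∞, ∞]
  [0, 0, 0, -2, ∞, 13]
  [2, 2, ∞, 0, ∞, ∞]
  [10, 9, ∞, 8, 0, ∞]
  [4, 3, ∞, 2, 12, 0]
D(6):
  [0, 0, ∞, -1, ∞, ∞]
  [1, 0, ∞, -1, ∞, ∞]
  [0, 0, 0, -2, 25, 13]
  [2, 2, ∞, 0, ∞, ∞]
  [10, 9, ∞, 8, 0, ∞]
  [4, 3, ∞, 2, 12, 0]
Answer: W*[3][2] = 0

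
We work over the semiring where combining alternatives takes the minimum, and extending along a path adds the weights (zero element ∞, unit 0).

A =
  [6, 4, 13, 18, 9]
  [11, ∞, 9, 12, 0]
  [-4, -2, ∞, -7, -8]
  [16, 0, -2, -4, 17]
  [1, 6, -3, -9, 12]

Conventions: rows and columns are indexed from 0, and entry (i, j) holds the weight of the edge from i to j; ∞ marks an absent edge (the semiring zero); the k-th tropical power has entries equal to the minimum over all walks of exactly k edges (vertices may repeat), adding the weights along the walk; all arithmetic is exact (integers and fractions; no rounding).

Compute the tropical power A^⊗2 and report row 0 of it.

A^⊗2:
  [9, 10, 6, 0, 4]
  [1, 6, -3, -9, 1]
  [-7, -7, -11, -17, -2]
  [-6, -4, -6, -9, -10]
  [-7, -9, -11, -13, -11]
Answer: row 0 of A^⊗2 = [9, 10, 6, 0, 4]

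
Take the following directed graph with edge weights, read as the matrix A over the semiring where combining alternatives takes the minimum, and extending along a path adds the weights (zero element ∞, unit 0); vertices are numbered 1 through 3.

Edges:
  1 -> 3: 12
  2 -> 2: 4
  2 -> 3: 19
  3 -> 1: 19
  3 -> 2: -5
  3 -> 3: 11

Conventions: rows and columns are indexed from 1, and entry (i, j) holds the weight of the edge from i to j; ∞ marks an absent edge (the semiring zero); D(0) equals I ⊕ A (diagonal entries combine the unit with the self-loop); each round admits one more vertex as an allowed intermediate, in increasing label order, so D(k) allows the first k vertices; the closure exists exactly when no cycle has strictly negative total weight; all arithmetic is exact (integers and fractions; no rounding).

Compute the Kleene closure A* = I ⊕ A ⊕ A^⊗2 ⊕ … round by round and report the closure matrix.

D(0):
  [0, ∞, 12]
  [∞, 0, 19]
  [19, -5, 0]
D(1):
  [0, ∞, 12]
  [∞, 0, 19]
  [19, -5, 0]
D(2):
  [0, ∞, 12]
  [∞, 0, 19]
  [19, -5, 0]
D(3):
  [0, 7, 12]
  [38, 0, 19]
  [19, -5, 0]
Answer: A* = [[0, 7, 12], [38, 0, 19], [19, -5, 0]]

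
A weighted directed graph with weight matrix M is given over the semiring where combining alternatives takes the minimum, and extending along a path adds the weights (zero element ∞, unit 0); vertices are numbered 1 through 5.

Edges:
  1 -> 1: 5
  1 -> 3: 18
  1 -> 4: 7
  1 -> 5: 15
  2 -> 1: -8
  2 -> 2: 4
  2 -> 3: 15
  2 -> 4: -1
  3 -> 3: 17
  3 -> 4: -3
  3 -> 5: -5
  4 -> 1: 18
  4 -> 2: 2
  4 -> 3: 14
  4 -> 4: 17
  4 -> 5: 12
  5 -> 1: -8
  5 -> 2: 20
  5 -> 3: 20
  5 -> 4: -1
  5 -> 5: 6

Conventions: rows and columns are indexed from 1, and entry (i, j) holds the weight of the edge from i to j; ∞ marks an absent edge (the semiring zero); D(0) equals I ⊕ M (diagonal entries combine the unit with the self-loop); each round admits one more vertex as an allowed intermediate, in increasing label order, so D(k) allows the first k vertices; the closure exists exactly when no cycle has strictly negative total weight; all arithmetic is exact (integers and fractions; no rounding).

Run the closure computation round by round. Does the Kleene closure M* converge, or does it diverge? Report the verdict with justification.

D(0):
  [0, ∞, 18, 7, 15]
  [-8, 0, 15, -1, ∞]
  [∞, ∞, 0, -3, -5]
  [18, 2, 14, 0, 12]
  [-8, 20, 20, -1, 0]
D(1):
  [0, ∞, 18, 7, 15]
  [-8, 0, 10, -1, 7]
  [∞, ∞, 0, -3, -5]
  [18, 2, 14, 0, 12]
  [-8, 20, 10, -1, 0]
D(2):
  [0, ∞, 18, 7, 15]
  [-8, 0, 10, -1, 7]
  [∞, ∞, 0, -3, -5]
  [-6, 2, 12, 0, 9]
  [-8, 20, 10, -1, 0]
D(3):
  [0, ∞, 18, 7, 13]
  [-8, 0, 10, -1, 5]
  [∞, ∞, 0, -3, -5]
  [-6, 2, 12, 0, 7]
  [-8, 20, 10, -1, 0]
D(4):
  [0, 9, 18, 7, 13]
  [-8, 0, 10, -1, 5]
  [-9, -1, 0, -3, -5]
  [-6, 2, 12, 0, 7]
  [-8, 1, 10, -1, 0]
D(5):
  [0, 9, 18, 7, 13]
  [-8, 0, 10, -1, 5]
  [-13, -4, 0, -6, -5]
  [-6, 2, 12, 0, 7]
  [-8, 1, 10, -1, 0]
Key observation: every diagonal entry stays at the unit through all rounds, so no improving cycle exists.
Answer: CONVERGES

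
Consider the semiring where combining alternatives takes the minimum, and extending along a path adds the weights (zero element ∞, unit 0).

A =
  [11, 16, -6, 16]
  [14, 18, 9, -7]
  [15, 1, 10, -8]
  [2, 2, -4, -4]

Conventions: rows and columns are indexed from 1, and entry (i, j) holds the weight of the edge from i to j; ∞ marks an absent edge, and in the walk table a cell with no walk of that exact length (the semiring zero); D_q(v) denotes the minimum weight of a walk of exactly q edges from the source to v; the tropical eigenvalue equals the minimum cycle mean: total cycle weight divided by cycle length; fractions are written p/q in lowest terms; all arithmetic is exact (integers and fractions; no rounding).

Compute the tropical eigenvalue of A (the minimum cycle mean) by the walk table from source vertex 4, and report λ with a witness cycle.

q=0: [∞, ∞, ∞, 0]
q=1: [2, 2, -4, -4]
q=2: [-2, -3, -8, -12]
q=3: [-10, -10, -16, -16]
q=4: [-14, -15, -20, -24]
Optimal cycle mean attained by: cycle 3->4->3, total (-8) + (-4), length 2.
Answer: λ = -6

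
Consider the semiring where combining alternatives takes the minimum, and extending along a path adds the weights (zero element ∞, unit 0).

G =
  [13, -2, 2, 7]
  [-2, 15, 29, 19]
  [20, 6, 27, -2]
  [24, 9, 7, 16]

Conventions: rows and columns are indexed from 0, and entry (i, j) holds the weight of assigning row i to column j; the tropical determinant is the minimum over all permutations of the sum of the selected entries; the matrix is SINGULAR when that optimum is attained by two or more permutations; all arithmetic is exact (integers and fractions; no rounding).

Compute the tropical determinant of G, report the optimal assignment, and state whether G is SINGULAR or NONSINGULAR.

σ = (0, 1, 2, 3): 13 + 15 + 27 + 16 = 71
σ = (0, 1, 3, 2): 13 + 15 + (-2) + 7 = 33
σ = (0, 2, 1, 3): 13 + 29 + 6 + 16 = 64
σ = (0, 2, 3, 1): 13 + 29 + (-2) + 9 = 49
σ = (0, 3, 1, 2): 13 + 19 + 6 + 7 = 45
σ = (0, 3, 2, 1): 13 + 19 + 27 + 9 = 68
σ = (1, 0, 2, 3): (-2) + (-2) + 27 + 16 = 39
σ = (1, 0, 3, 2): (-2) + (-2) + (-2) + 7 = 1
σ = (1, 2, 0, 3): (-2) + 29 + 20 + 16 = 63
σ = (1, 2, 3, 0): (-2) + 29 + (-2) + 24 = 49
σ = (1, 3, 0, 2): (-2) + 19 + 20 + 7 = 44
σ = (1, 3, 2, 0): (-2) + 19 + 27 + 24 = 68
σ = (2, 0, 1, 3): 2 + (-2) + 6 + 16 = 22
σ = (2, 0, 3, 1): 2 + (-2) + (-2) + 9 = 7
σ = (2, 1, 0, 3): 2 + 15 + 20 + 16 = 53
σ = (2, 1, 3, 0): 2 + 15 + (-2) + 24 = 39
σ = (2, 3, 0, 1): 2 + 19 + 20 + 9 = 50
σ = (2, 3, 1, 0): 2 + 19 + 6 + 24 = 51
σ = (3, 0, 1, 2): 7 + (-2) + 6 + 7 = 18
σ = (3, 0, 2, 1): 7 + (-2) + 27 + 9 = 41
σ = (3, 1, 0, 2): 7 + 15 + 20 + 7 = 49
σ = (3, 1, 2, 0): 7 + 15 + 27 + 24 = 73
σ = (3, 2, 0, 1): 7 + 29 + 20 + 9 = 65
σ = (3, 2, 1, 0): 7 + 29 + 6 + 24 = 66
Optimal value attained by: σ = (1, 0, 3, 2).
Answer: det⊕(G) = 1; verdict: NONSINGULAR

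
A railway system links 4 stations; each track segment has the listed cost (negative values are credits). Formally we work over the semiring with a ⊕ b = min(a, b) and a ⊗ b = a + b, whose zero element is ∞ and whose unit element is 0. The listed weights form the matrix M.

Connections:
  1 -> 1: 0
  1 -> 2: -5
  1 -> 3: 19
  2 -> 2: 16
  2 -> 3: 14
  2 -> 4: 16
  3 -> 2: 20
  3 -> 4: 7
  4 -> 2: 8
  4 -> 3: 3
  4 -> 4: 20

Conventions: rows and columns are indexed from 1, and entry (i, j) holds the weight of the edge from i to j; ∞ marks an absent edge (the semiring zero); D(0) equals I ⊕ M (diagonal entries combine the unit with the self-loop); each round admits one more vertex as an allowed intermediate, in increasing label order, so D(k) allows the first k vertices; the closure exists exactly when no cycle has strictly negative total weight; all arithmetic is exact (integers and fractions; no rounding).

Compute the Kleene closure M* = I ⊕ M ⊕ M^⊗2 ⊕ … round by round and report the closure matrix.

D(0):
  [0, -5, 19, ∞]
  [∞, 0, 14, 16]
  [∞, 20, 0, 7]
  [∞, 8, 3, 0]
D(1):
  [0, -5, 19, ∞]
  [∞, 0, 14, 16]
  [∞, 20, 0, 7]
  [∞, 8, 3, 0]
D(2):
  [0, -5, 9, 11]
  [∞, 0, 14, 16]
  [∞, 20, 0, 7]
  [∞, 8, 3, 0]
D(3):
  [0, -5, 9, 11]
  [∞, 0, 14, 16]
  [∞, 20, 0, 7]
  [∞, 8, 3, 0]
D(4):
  [0, -5, 9, 11]
  [∞, 0, 14, 16]
  [∞, 15, 0, 7]
  [∞, 8, 3, 0]
Answer: M* = [[0, -5, 9, 11], [∞, 0, 14, 16], [∞, 15, 0, 7], [∞, 8, 3, 0]]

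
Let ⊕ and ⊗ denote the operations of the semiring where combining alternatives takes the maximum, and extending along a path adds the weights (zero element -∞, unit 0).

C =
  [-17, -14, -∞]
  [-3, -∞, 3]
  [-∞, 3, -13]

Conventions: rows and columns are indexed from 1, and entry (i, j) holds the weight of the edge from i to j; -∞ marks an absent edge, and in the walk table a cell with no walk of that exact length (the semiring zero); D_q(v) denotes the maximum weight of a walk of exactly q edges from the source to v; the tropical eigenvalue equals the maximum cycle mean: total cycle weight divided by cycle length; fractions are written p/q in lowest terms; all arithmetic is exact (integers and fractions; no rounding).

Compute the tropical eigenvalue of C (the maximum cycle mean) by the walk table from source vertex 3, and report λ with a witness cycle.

q=0: [-∞, -∞, 0]
q=1: [-∞, 3, -13]
q=2: [0, -10, 6]
q=3: [-13, 9, -7]
Optimal cycle mean attained by: cycle 2->3->2, total 3 + 3, length 2.
Answer: λ = 3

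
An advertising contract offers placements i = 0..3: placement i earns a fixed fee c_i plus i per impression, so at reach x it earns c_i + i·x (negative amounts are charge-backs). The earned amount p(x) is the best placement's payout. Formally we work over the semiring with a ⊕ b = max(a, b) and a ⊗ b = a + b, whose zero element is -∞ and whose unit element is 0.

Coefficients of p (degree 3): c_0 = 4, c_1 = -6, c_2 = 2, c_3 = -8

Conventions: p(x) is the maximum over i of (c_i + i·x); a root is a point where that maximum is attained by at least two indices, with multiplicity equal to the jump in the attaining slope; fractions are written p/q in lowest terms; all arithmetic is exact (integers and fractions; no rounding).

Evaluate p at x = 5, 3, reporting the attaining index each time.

p(5) = max(4+0·5=4, -6+1·5=-1, 2+2·5=12, -8+3·5=7) = 12 (attained by i=2)
p(3) = max(4+0·3=4, -6+1·3=-3, 2+2·3=8, -8+3·3=1) = 8 (attained by i=2)
Answer: p(5) = 12; p(3) = 8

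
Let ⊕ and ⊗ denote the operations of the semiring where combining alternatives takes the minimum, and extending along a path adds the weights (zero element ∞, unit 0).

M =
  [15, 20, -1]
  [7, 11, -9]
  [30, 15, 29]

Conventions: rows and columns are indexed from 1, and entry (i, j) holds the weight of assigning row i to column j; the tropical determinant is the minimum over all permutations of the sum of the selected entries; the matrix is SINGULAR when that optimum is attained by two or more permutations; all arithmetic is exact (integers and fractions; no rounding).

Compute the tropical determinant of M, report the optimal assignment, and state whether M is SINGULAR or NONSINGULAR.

σ = (1, 2, 3): 15 + 11 + 29 = 55
σ = (1, 3, 2): 15 + (-9) + 15 = 21
σ = (2, 1, 3): 20 + 7 + 29 = 56
σ = (2, 3, 1): 20 + (-9) + 30 = 41
σ = (3, 1, 2): (-1) + 7 + 15 = 21
σ = (3, 2, 1): (-1) + 11 + 30 = 40
Optimal value attained by: σ = (1, 3, 2).
Answer: det⊕(M) = 21; verdict: SINGULAR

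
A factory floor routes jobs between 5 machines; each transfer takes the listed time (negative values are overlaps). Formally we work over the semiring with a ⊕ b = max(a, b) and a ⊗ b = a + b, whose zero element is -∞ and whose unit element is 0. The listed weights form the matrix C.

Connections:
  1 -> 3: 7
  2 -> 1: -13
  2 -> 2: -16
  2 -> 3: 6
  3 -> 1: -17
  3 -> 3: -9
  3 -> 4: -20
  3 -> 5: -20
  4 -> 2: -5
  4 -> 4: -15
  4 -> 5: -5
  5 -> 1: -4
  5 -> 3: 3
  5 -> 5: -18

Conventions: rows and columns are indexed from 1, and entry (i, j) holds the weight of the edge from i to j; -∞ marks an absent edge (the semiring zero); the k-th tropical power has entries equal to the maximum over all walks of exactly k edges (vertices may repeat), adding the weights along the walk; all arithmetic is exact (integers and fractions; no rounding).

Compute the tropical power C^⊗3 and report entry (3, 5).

C^⊗2:
  [-10, -∞, -2, -13, -13]
  [-11, -32, -3, -14, -14]
  [-24, -25, -10, -29, -25]
  [-9, -20, 1, -30, -20]
  [-14, -∞, 3, -17, -17]
C^⊗3:
  [-17, -18, -3, -22, -18]
  [-18, -19, -4, -23, -19]
  [-27, -34, -17, -30, -30]
  [-16, -35, -2, -19, -19]
  [-14, -22, -6, -17, -17]
Key observation: the optimum is the walk 3->1->3->5, with weight (-17) + 7 + (-20) = -30.
Optimal value attained by: walk 3->1->3->5.
Answer: (C^⊗3)[3][5] = -30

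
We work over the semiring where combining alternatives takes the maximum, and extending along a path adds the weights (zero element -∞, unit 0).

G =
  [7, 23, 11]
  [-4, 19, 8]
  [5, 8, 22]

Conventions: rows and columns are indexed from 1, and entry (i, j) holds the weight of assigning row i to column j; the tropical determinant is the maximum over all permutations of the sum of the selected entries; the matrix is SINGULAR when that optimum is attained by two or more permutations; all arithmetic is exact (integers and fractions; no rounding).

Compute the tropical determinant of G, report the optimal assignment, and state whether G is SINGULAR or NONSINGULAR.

σ = (1, 2, 3): 7 + 19 + 22 = 48
σ = (1, 3, 2): 7 + 8 + 8 = 23
σ = (2, 1, 3): 23 + (-4) + 22 = 41
σ = (2, 3, 1): 23 + 8 + 5 = 36
σ = (3, 1, 2): 11 + (-4) + 8 = 15
σ = (3, 2, 1): 11 + 19 + 5 = 35
Optimal value attained by: σ = (1, 2, 3).
Answer: det⊕(G) = 48; verdict: NONSINGULAR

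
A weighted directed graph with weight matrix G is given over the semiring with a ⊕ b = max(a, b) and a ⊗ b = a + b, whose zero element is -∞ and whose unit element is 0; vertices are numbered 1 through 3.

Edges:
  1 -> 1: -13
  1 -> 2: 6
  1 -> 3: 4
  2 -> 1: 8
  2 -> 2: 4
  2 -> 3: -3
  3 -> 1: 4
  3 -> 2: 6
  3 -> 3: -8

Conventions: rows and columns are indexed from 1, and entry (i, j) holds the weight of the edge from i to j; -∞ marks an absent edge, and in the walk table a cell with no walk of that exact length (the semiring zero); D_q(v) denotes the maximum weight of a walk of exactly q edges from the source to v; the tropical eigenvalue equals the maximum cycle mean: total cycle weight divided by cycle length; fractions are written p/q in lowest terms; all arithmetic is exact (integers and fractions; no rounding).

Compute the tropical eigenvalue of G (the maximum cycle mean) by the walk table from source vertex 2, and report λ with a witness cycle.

q=0: [-∞, 0, -∞]
q=1: [8, 4, -3]
q=2: [12, 14, 12]
q=3: [22, 18, 16]
Optimal cycle mean attained by: cycle 1->2->1, total 6 + 8, length 2.
Answer: λ = 7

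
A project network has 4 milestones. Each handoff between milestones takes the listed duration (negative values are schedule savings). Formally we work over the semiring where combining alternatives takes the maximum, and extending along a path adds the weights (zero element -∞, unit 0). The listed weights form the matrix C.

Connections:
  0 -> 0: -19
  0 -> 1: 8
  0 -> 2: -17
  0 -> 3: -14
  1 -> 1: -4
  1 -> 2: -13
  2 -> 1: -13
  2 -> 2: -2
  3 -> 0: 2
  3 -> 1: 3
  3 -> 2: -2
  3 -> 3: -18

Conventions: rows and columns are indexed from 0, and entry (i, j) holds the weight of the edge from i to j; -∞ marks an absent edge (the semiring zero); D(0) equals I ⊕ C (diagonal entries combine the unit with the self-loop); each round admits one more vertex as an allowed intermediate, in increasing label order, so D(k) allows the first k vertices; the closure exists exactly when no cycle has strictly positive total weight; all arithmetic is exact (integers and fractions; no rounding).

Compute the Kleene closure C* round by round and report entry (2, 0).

D(0):
  [0, 8, -17, -14]
  [-∞, 0, -13, -∞]
  [-∞, -13, 0, -∞]
  [2, 3, -2, 0]
D(1):
  [0, 8, -17, -14]
  [-∞, 0, -13, -∞]
  [-∞, -13, 0, -∞]
  [2, 10, -2, 0]
D(2):
  [0, 8, -5, -14]
  [-∞, 0, -13, -∞]
  [-∞, -13, 0, -∞]
  [2, 10, -2, 0]
D(3):
  [0, 8, -5, -14]
  [-∞, 0, -13, -∞]
  [-∞, -13, 0, -∞]
  [2, 10, -2, 0]
D(4):
  [0, 8, -5, -14]
  [-∞, 0, -13, -∞]
  [-∞, -13, 0, -∞]
  [2, 10, -2, 0]
Answer: C*[2][0] = -∞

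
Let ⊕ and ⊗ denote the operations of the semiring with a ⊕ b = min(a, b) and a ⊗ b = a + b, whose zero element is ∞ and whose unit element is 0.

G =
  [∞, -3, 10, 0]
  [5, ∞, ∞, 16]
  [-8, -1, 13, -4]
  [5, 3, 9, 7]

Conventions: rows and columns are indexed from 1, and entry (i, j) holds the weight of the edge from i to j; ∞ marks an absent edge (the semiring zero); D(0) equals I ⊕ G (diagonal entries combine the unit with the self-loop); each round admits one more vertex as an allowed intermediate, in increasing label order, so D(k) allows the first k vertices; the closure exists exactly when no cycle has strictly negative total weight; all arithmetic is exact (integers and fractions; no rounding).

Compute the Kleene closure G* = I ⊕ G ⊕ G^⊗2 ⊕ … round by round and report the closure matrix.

D(0):
  [0, -3, 10, 0]
  [5, 0, ∞, 16]
  [-8, -1, 0, -4]
  [5, 3, 9, 0]
D(1):
  [0, -3, 10, 0]
  [5, 0, 15, 5]
  [-8, -11, 0, -8]
  [5, 2, 9, 0]
D(2):
  [0, -3, 10, 0]
  [5, 0, 15, 5]
  [-8, -11, 0, -8]
  [5, 2, 9, 0]
D(3):
  [0, -3, 10, 0]
  [5, 0, 15, 5]
  [-8, -11, 0, -8]
  [1, -2, 9, 0]
D(4):
  [0, -3, 9, 0]
  [5, 0, 14, 5]
  [-8, -11, 0, -8]
  [1, -2, 9, 0]
Answer: G* = [[0, -3, 9, 0], [5, 0, 14, 5], [-8, -11, 0, -8], [1, -2, 9, 0]]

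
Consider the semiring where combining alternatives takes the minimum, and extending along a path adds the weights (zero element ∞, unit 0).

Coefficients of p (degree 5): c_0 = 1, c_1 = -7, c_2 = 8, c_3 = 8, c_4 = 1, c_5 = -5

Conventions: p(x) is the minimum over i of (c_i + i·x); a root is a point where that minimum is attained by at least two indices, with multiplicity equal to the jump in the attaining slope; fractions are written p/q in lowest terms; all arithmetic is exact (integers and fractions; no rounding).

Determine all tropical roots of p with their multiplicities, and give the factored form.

hull edge (i=0, c=1) to (i=1, c=-7): slope -8, span 1
hull edge (i=1, c=-7) to (i=5, c=-5): slope 1/2, span 4
Factored form: p(x) = -5 ⊗ (x ⊕ (-1/2)) ⊗ (x ⊕ (-1/2)) ⊗ (x ⊕ (-1/2)) ⊗ (x ⊕ (-1/2)) ⊗ (x ⊕ 8)
Answer: roots = -1/2 (mult 4), 8 (mult 1)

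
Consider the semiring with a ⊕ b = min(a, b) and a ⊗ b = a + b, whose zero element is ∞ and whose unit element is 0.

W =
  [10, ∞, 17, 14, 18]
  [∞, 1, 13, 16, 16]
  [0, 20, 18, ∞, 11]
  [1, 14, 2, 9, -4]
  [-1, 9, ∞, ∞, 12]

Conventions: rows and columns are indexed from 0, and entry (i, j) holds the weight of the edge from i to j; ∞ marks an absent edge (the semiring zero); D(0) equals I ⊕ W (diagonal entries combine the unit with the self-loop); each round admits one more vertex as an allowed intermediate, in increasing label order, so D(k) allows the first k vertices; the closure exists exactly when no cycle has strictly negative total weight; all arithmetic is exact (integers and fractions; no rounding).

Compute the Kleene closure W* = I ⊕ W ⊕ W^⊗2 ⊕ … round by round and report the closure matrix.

D(0):
  [0, ∞, 17, 14, 18]
  [∞, 0, 13, 16, 16]
  [0, 20, 0, ∞, 11]
  [1, 14, 2, 0, -4]
  [-1, 9, ∞, ∞, 0]
D(1):
  [0, ∞, 17, 14, 18]
  [∞, 0, 13, 16, 16]
  [0, 20, 0, 14, 11]
  [1, 14, 2, 0, -4]
  [-1, 9, 16, 13, 0]
D(2):
  [0, ∞, 17, 14, 18]
  [∞, 0, 13, 16, 16]
  [0, 20, 0, 14, 11]
  [1, 14, 2, 0, -4]
  [-1, 9, 16, 13, 0]
D(3):
  [0, 37, 17, 14, 18]
  [13, 0, 13, 16, 16]
  [0, 20, 0, 14, 11]
  [1, 14, 2, 0, -4]
  [-1, 9, 16, 13, 0]
D(4):
  [0, 28, 16, 14, 10]
  [13, 0, 13, 16, 12]
  [0, 20, 0, 14, 10]
  [1, 14, 2, 0, -4]
  [-1, 9, 15, 13, 0]
D(5):
  [0, 19, 16, 14, 10]
  [11, 0, 13, 16, 12]
  [0, 19, 0, 14, 10]
  [-5, 5, 2, 0, -4]
  [-1, 9, 15, 13, 0]
Answer: W* = [[0, 19, 16, 14, 10], [11, 0, 13, 16, 12], [0, 19, 0, 14, 10], [-5, 5, 2, 0, -4], [-1, 9, 15, 13, 0]]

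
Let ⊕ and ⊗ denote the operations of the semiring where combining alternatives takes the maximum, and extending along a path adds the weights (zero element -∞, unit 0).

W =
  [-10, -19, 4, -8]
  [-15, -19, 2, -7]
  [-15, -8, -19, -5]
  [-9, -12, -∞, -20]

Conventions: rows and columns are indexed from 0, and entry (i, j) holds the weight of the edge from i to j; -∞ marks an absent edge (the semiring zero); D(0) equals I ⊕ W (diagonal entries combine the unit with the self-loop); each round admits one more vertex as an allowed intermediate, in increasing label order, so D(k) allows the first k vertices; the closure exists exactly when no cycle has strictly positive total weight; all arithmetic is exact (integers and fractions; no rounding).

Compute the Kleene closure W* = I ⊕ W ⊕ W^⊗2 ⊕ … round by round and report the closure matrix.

D(0):
  [0, -19, 4, -8]
  [-15, 0, 2, -7]
  [-15, -8, 0, -5]
  [-9, -12, -∞, 0]
D(1):
  [0, -19, 4, -8]
  [-15, 0, 2, -7]
  [-15, -8, 0, -5]
  [-9, -12, -5, 0]
D(2):
  [0, -19, 4, -8]
  [-15, 0, 2, -7]
  [-15, -8, 0, -5]
  [-9, -12, -5, 0]
D(3):
  [0, -4, 4, -1]
  [-13, 0, 2, -3]
  [-15, -8, 0, -5]
  [-9, -12, -5, 0]
D(4):
  [0, -4, 4, -1]
  [-12, 0, 2, -3]
  [-14, -8, 0, -5]
  [-9, -12, -5, 0]
Answer: W* = [[0, -4, 4, -1], [-12, 0, 2, -3], [-14, -8, 0, -5], [-9, -12, -5, 0]]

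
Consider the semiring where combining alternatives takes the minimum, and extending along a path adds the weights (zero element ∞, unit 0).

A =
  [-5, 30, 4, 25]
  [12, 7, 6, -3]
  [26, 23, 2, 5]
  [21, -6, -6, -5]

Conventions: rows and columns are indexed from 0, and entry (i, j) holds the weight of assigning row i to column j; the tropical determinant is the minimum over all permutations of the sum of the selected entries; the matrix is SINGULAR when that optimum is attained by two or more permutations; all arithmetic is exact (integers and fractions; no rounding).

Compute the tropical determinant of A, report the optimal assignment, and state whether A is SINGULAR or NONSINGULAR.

σ = (0, 1, 2, 3): (-5) + 7 + 2 + (-5) = -1
σ = (0, 1, 3, 2): (-5) + 7 + 5 + (-6) = 1
σ = (0, 2, 1, 3): (-5) + 6 + 23 + (-5) = 19
σ = (0, 2, 3, 1): (-5) + 6 + 5 + (-6) = 0
σ = (0, 3, 1, 2): (-5) + (-3) + 23 + (-6) = 9
σ = (0, 3, 2, 1): (-5) + (-3) + 2 + (-6) = -12
σ = (1, 0, 2, 3): 30 + 12 + 2 + (-5) = 39
σ = (1, 0, 3, 2): 30 + 12 + 5 + (-6) = 41
σ = (1, 2, 0, 3): 30 + 6 + 26 + (-5) = 57
σ = (1, 2, 3, 0): 30 + 6 + 5 + 21 = 62
σ = (1, 3, 0, 2): 30 + (-3) + 26 + (-6) = 47
σ = (1, 3, 2, 0): 30 + (-3) + 2 + 21 = 50
σ = (2, 0, 1, 3): 4 + 12 + 23 + (-5) = 34
σ = (2, 0, 3, 1): 4 + 12 + 5 + (-6) = 15
σ = (2, 1, 0, 3): 4 + 7 + 26 + (-5) = 32
σ = (2, 1, 3, 0): 4 + 7 + 5 + 21 = 37
σ = (2, 3, 0, 1): 4 + (-3) + 26 + (-6) = 21
σ = (2, 3, 1, 0): 4 + (-3) + 23 + 21 = 45
σ = (3, 0, 1, 2): 25 + 12 + 23 + (-6) = 54
σ = (3, 0, 2, 1): 25 + 12 + 2 + (-6) = 33
σ = (3, 1, 0, 2): 25 + 7 + 26 + (-6) = 52
σ = (3, 1, 2, 0): 25 + 7 + 2 + 21 = 55
σ = (3, 2, 0, 1): 25 + 6 + 26 + (-6) = 51
σ = (3, 2, 1, 0): 25 + 6 + 23 + 21 = 75
Optimal value attained by: σ = (0, 3, 2, 1).
Answer: det⊕(A) = -12; verdict: NONSINGULAR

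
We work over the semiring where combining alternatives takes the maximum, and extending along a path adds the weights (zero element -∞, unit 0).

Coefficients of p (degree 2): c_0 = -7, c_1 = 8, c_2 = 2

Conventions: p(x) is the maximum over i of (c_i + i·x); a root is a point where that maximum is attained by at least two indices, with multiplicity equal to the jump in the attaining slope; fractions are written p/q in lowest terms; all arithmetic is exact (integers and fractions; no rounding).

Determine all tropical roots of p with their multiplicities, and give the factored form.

hull edge (i=0, c=-7) to (i=1, c=8): slope 15, span 1
hull edge (i=1, c=8) to (i=2, c=2): slope -6, span 1
Factored form: p(x) = 2 ⊗ (x ⊕ (-15)) ⊗ (x ⊕ 6)
Answer: roots = -15 (mult 1), 6 (mult 1)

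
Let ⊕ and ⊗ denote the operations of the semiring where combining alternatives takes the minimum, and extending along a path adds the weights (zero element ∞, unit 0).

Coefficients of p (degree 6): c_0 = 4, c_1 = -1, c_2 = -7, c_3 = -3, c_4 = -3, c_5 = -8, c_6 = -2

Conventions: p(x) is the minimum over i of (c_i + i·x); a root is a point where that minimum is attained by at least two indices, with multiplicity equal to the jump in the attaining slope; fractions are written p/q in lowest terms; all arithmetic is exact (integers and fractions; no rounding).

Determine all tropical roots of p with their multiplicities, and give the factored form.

hull edge (i=0, c=4) to (i=2, c=-7): slope -11/2, span 2
hull edge (i=2, c=-7) to (i=5, c=-8): slope -1/3, span 3
hull edge (i=5, c=-8) to (i=6, c=-2): slope 6, span 1
Factored form: p(x) = -2 ⊗ (x ⊕ (-6)) ⊗ (x ⊕ 1/3) ⊗ (x ⊕ 1/3) ⊗ (x ⊕ 1/3) ⊗ (x ⊕ 11/2) ⊗ (x ⊕ 11/2)
Answer: roots = -6 (mult 1), 1/3 (mult 3), 11/2 (mult 2)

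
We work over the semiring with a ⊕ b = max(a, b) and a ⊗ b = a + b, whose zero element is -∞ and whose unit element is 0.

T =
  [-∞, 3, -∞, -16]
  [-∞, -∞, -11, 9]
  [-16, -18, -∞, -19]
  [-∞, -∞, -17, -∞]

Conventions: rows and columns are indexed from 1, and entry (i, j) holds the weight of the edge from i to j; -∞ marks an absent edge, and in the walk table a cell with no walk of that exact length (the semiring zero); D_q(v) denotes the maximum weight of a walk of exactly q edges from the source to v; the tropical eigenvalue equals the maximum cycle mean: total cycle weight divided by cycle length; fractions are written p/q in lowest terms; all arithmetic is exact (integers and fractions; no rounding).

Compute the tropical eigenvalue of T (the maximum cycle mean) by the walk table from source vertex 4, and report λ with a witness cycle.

q=0: [-∞, -∞, -∞, 0]
q=1: [-∞, -∞, -17, -∞]
q=2: [-33, -35, -∞, -36]
q=3: [-∞, -30, -46, -26]
q=4: [-62, -64, -41, -21]
Optimal cycle mean attained by: cycle 1->2->4->3->1, total 3 + 9 + (-17) + (-16), length 4.
Answer: λ = -21/4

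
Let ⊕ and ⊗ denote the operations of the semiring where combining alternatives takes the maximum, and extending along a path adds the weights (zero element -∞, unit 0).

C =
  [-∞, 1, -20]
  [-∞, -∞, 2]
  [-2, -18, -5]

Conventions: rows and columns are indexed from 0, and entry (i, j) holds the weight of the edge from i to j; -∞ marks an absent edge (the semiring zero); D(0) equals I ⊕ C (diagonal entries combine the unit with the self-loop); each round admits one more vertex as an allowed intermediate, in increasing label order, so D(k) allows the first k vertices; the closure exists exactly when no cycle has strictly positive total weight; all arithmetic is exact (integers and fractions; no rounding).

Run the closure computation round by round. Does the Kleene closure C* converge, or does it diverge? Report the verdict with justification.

D(0):
  [0, 1, -20]
  [-∞, 0, 2]
  [-2, -18, 0]
D(1):
  [0, 1, -20]
  [-∞, 0, 2]
  [-2, -1, 0]
Detection: at round 2, diagonal entry (2, 2) turns strictly positive.
Key observation: the cycle 2->0->1->2 has total weight (-2) + 1 + 2, which is strictly positive.
Answer: DIVERGES — positive cycle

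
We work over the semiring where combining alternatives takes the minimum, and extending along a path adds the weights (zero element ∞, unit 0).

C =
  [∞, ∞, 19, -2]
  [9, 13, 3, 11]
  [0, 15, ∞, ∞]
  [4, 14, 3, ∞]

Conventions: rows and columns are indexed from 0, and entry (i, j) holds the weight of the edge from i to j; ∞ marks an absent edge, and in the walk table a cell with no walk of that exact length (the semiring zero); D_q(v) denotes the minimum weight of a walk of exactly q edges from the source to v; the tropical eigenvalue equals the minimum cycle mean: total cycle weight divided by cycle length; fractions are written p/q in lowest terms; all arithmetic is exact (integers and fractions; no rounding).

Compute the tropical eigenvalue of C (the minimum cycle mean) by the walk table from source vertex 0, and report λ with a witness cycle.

q=0: [0, ∞, ∞, ∞]
q=1: [∞, ∞, 19, -2]
q=2: [2, 12, 1, ∞]
q=3: [1, 16, 15, 0]
q=4: [4, 14, 3, -1]
Optimal cycle mean attained by: cycle 0->3->2->0, total (-2) + 3 + 0, length 3.
Answer: λ = 1/3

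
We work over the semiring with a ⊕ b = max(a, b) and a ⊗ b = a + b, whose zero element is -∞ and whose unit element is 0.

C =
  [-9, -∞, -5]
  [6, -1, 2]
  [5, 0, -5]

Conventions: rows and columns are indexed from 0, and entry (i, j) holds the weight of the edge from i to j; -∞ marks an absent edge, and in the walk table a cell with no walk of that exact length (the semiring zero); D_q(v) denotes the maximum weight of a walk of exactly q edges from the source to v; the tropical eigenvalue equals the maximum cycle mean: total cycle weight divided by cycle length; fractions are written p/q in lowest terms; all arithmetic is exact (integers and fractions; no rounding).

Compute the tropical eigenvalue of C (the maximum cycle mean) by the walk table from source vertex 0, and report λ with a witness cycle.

q=0: [0, -∞, -∞]
q=1: [-9, -∞, -5]
q=2: [0, -5, -10]
q=3: [1, -6, -3]
Optimal cycle mean attained by: cycle 1->2->1, total 2 + 0, length 2.
Answer: λ = 1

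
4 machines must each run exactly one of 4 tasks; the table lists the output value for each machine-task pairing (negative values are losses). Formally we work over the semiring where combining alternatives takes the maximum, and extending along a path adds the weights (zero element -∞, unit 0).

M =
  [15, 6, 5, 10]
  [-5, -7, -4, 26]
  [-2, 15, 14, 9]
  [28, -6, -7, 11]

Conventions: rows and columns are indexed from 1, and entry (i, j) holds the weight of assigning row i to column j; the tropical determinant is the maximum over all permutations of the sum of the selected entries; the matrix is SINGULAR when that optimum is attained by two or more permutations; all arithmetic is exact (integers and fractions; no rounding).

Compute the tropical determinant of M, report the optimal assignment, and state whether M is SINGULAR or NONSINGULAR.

σ = (1, 2, 3, 4): 15 + (-7) + 14 + 11 = 33
σ = (1, 2, 4, 3): 15 + (-7) + 9 + (-7) = 10
σ = (1, 3, 2, 4): 15 + (-4) + 15 + 11 = 37
σ = (1, 3, 4, 2): 15 + (-4) + 9 + (-6) = 14
σ = (1, 4, 2, 3): 15 + 26 + 15 + (-7) = 49
σ = (1, 4, 3, 2): 15 + 26 + 14 + (-6) = 49
σ = (2, 1, 3, 4): 6 + (-5) + 14 + 11 = 26
σ = (2, 1, 4, 3): 6 + (-5) + 9 + (-7) = 3
σ = (2, 3, 1, 4): 6 + (-4) + (-2) + 11 = 11
σ = (2, 3, 4, 1): 6 + (-4) + 9 + 28 = 39
σ = (2, 4, 1, 3): 6 + 26 + (-2) + (-7) = 23
σ = (2, 4, 3, 1): 6 + 26 + 14 + 28 = 74
σ = (3, 1, 2, 4): 5 + (-5) + 15 + 11 = 26
σ = (3, 1, 4, 2): 5 + (-5) + 9 + (-6) = 3
σ = (3, 2, 1, 4): 5 + (-7) + (-2) + 11 = 7
σ = (3, 2, 4, 1): 5 + (-7) + 9 + 28 = 35
σ = (3, 4, 1, 2): 5 + 26 + (-2) + (-6) = 23
σ = (3, 4, 2, 1): 5 + 26 + 15 + 28 = 74
σ = (4, 1, 2, 3): 10 + (-5) + 15 + (-7) = 13
σ = (4, 1, 3, 2): 10 + (-5) + 14 + (-6) = 13
σ = (4, 2, 1, 3): 10 + (-7) + (-2) + (-7) = -6
σ = (4, 2, 3, 1): 10 + (-7) + 14 + 28 = 45
σ = (4, 3, 1, 2): 10 + (-4) + (-2) + (-6) = -2
σ = (4, 3, 2, 1): 10 + (-4) + 15 + 28 = 49
Optimal value attained by: σ = (2, 4, 3, 1).
Answer: det⊕(M) = 74; verdict: SINGULAR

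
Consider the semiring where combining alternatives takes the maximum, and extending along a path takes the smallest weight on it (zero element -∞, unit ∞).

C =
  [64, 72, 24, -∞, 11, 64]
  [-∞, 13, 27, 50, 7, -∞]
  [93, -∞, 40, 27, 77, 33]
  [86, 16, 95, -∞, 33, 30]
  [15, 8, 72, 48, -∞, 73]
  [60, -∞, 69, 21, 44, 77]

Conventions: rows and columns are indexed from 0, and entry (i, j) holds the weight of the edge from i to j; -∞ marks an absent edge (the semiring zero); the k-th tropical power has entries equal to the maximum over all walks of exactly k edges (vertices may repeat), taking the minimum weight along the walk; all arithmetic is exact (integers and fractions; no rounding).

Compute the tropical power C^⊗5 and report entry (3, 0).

C^⊗2:
  [64, 64, 64, 50, 44, 64]
  [50, 16, 50, 27, 33, 30]
  [64, 72, 72, 48, 40, 73]
  [93, 72, 40, 33, 77, 64]
  [72, 16, 69, 27, 72, 73]
  [69, 60, 69, 44, 69, 77]
C^⊗3:
  [64, 64, 64, 50, 64, 64]
  [50, 50, 40, 33, 50, 50]
  [72, 64, 69, 50, 72, 73]
  [64, 72, 72, 50, 44, 73]
  [69, 72, 72, 48, 69, 73]
  [69, 69, 69, 50, 69, 77]
C^⊗4:
  [64, 64, 64, 50, 64, 64]
  [50, 50, 50, 50, 44, 50]
  [69, 72, 72, 50, 69, 73]
  [72, 64, 69, 50, 72, 73]
  [72, 69, 69, 50, 72, 73]
  [69, 69, 69, 50, 69, 77]
C^⊗5:
  [64, 64, 64, 50, 64, 64]
  [50, 50, 50, 50, 50, 50]
  [72, 69, 69, 50, 72, 73]
  [69, 72, 72, 50, 69, 73]
  [69, 72, 72, 50, 69, 73]
  [69, 69, 69, 50, 69, 77]
Key observation: the optimum is the walk 3->2->4->5->2->0, with weight 95 min 77 min 73 min 69 min 93 = 69.
Optimal value attained by: walk 3->2->4->5->2->0.
Answer: (C^⊗5)[3][0] = 69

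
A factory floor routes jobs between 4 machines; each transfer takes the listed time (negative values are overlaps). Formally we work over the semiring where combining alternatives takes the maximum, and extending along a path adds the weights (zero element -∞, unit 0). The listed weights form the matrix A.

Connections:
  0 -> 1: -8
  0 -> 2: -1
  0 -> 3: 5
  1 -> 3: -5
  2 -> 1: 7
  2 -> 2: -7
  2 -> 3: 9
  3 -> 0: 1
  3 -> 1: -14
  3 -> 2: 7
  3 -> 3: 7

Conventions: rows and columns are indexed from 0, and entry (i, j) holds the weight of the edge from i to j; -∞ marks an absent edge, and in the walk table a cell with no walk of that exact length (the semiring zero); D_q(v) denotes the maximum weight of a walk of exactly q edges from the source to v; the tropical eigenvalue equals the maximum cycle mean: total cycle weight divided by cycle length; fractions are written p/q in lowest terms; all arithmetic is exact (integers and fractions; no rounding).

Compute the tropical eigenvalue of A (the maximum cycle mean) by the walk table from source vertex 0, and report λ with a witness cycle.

q=0: [0, -∞, -∞, -∞]
q=1: [-∞, -8, -1, 5]
q=2: [6, 6, 12, 12]
q=3: [13, 19, 19, 21]
q=4: [22, 26, 28, 28]
Optimal cycle mean attained by: cycle 2->3->2, total 9 + 7, length 2.
Answer: λ = 8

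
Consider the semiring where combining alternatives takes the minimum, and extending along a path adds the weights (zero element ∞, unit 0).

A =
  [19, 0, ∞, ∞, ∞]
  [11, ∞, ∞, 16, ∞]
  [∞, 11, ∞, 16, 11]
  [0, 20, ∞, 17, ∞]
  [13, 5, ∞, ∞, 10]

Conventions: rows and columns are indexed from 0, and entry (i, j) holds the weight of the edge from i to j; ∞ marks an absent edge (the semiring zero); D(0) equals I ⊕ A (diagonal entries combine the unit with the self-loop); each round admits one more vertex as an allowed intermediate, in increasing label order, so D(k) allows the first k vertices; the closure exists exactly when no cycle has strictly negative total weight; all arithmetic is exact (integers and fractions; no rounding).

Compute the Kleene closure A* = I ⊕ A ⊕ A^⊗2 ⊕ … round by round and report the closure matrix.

D(0):
  [0, 0, ∞, ∞, ∞]
  [11, 0, ∞, 16, ∞]
  [∞, 11, 0, 16, 11]
  [0, 20, ∞, 0, ∞]
  [13, 5, ∞, ∞, 0]
D(1):
  [0, 0, ∞, ∞, ∞]
  [11, 0, ∞, 16, ∞]
  [∞, 11, 0, 16, 11]
  [0, 0, ∞, 0, ∞]
  [13, 5, ∞, ∞, 0]
D(2):
  [0, 0, ∞, 16, ∞]
  [11, 0, ∞, 16, ∞]
  [22, 11, 0, 16, 11]
  [0, 0, ∞, 0, ∞]
  [13, 5, ∞, 21, 0]
D(3):
  [0, 0, ∞, 16, ∞]
  [11, 0, ∞, 16, ∞]
  [22, 11, 0, 16, 11]
  [0, 0, ∞, 0, ∞]
  [13, 5, ∞, 21, 0]
D(4):
  [0, 0, ∞, 16, ∞]
  [11, 0, ∞, 16, ∞]
  [16, 11, 0, 16, 11]
  [0, 0, ∞, 0, ∞]
  [13, 5, ∞, 21, 0]
D(5):
  [0, 0, ∞, 16, ∞]
  [11, 0, ∞, 16, ∞]
  [16, 11, 0, 16, 11]
  [0, 0, ∞, 0, ∞]
  [13, 5, ∞, 21, 0]
Answer: A* = [[0, 0, ∞, 16, ∞], [11, 0, ∞, 16, ∞], [16, 11, 0, 16, 11], [0, 0, ∞, 0, ∞], [13, 5, ∞, 21, 0]]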